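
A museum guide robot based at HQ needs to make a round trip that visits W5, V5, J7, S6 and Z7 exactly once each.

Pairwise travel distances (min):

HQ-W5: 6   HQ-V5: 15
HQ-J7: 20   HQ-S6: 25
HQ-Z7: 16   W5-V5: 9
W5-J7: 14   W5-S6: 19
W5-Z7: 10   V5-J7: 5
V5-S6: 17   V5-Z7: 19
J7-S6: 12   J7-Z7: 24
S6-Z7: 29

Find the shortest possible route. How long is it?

Shortest round trip = 77 min.

With 5 stops there are 5!/2 = 60 distinct round trips (a route and its reverse cost the same).
HQ-W5-V5-J7-S6-Z7-HQ: 6+9+5+12+29+16 = 77
HQ-W5-V5-J7-Z7-S6-HQ: 6+9+5+24+29+25 = 98
HQ-W5-V5-S6-J7-Z7-HQ: 6+9+17+12+24+16 = 84
HQ-W5-V5-S6-Z7-J7-HQ: 6+9+17+29+24+20 = 105
HQ-W5-V5-Z7-J7-S6-HQ: 6+9+19+24+12+25 = 95
HQ-W5-V5-Z7-S6-J7-HQ: 6+9+19+29+12+20 = 95
HQ-W5-J7-V5-S6-Z7-HQ: 6+14+5+17+29+16 = 87
HQ-W5-J7-V5-Z7-S6-HQ: 6+14+5+19+29+25 = 98
HQ-W5-J7-S6-V5-Z7-HQ: 6+14+12+17+19+16 = 84
HQ-W5-J7-S6-Z7-V5-HQ: 6+14+12+29+19+15 = 95
HQ-W5-J7-Z7-V5-S6-HQ: 6+14+24+19+17+25 = 105
HQ-W5-J7-Z7-S6-V5-HQ: 6+14+24+29+17+15 = 105
HQ-W5-S6-V5-J7-Z7-HQ: 6+19+17+5+24+16 = 87
HQ-W5-S6-V5-Z7-J7-HQ: 6+19+17+19+24+20 = 105
… (46 more)
The minimum is 77.
One optimal route: HQ → W5 → V5 → J7 → S6 → Z7 → HQ (or its reverse).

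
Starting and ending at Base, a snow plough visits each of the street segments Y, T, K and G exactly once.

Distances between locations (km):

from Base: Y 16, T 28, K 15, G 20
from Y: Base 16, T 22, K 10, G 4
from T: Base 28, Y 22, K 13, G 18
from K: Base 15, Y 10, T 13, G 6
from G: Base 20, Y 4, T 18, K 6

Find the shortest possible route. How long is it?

Minimum total distance: 66 km.

There are 12 distinct closed tours to check (reversals are equivalent).
Base-Y-T-K-G-Base: 16+22+13+6+20 = 77
Base-Y-T-G-K-Base: 16+22+18+6+15 = 77
Base-Y-K-T-G-Base: 16+10+13+18+20 = 77
Base-Y-K-G-T-Base: 16+10+6+18+28 = 78
Base-Y-G-T-K-Base: 16+4+18+13+15 = 66
Base-Y-G-K-T-Base: 16+4+6+13+28 = 67
Base-T-Y-K-G-Base: 28+22+10+6+20 = 86
Base-T-Y-G-K-Base: 28+22+4+6+15 = 75
Base-T-K-Y-G-Base: 28+13+10+4+20 = 75
Base-T-G-Y-K-Base: 28+18+4+10+15 = 75
Base-K-Y-T-G-Base: 15+10+22+18+20 = 85
Base-K-T-Y-G-Base: 15+13+22+4+20 = 74
The minimum is 66.
One optimal route: Base → Y → G → T → K → Base (or its reverse).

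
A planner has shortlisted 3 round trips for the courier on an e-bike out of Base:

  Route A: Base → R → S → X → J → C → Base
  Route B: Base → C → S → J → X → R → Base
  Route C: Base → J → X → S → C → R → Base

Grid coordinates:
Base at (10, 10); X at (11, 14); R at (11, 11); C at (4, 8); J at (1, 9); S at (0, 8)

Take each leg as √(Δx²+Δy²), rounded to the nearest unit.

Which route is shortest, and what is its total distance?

Shortest is Route B, total 26.

Route A: 1 + 11 + 13 + 11 + 3 + 6 = 45
Route B: 6 + 4 + 1 + 11 + 3 + 1 = 26
Route C: 9 + 11 + 13 + 4 + 8 + 1 = 46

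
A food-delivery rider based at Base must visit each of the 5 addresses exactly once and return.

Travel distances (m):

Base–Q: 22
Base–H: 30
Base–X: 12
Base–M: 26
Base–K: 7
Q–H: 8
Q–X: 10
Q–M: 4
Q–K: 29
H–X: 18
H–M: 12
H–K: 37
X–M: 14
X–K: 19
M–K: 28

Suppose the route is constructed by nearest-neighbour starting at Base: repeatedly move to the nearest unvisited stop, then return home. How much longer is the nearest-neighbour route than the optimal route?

From Base: K=7, X=12, Q=22, M=26, H=30 → choose K (7).
From K: X=19, M=28, Q=29, H=37 → choose X (19).
From X: Q=10, M=14, H=18 → choose Q (10).
From Q: M=4, H=8 → choose M (4).
From M: H=12 → choose H (12).
NN route Base → K → X → Q → M → H → Base costs 82.
Optimal: Base → X → Q → H → M → K → Base costs 77 (by enumerating all 60 distinct tours).
Excess = 82 − 77 = 5.

The nearest-neighbour route is 5 m longer than optimal.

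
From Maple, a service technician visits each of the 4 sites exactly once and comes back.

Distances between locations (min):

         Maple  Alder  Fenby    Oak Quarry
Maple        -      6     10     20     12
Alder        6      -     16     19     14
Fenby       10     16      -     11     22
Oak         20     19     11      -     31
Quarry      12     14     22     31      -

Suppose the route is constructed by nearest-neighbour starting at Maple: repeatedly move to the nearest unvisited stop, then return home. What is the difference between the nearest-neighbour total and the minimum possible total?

From Maple: Alder=6, Fenby=10, Quarry=12, Oak=20 → choose Alder (6).
From Alder: Quarry=14, Fenby=16, Oak=19 → choose Quarry (14).
From Quarry: Fenby=22, Oak=31 → choose Fenby (22).
From Fenby: Oak=11 → choose Oak (11).
NN route Maple → Alder → Quarry → Fenby → Oak → Maple costs 73.
Optimal: Maple → Fenby → Oak → Alder → Quarry → Maple costs 66 (by enumerating all 12 distinct tours).
Excess = 73 − 66 = 7.

7 min longer than the optimal tour.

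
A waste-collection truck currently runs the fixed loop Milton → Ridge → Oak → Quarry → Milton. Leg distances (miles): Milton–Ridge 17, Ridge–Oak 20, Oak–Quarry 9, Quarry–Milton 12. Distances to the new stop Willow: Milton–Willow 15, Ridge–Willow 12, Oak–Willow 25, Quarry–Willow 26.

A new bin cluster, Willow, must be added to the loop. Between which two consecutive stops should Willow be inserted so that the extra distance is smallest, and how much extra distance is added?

Minimum extra distance: 10 miles, inserting Willow between Milton and Ridge.

Insertion cost between consecutive stops i–j is d(i,Willow) + d(Willow,j) − d(i,j):
  between Milton and Ridge: 15 + 12 − 17 = 10
  between Ridge and Oak: 12 + 25 − 20 = 17
  between Oak and Quarry: 25 + 26 − 9 = 42
  between Quarry and Milton: 26 + 15 − 12 = 29
Cheapest insertion is between Milton and Ridge, adding 10.
New total = 58 + 10 = 68.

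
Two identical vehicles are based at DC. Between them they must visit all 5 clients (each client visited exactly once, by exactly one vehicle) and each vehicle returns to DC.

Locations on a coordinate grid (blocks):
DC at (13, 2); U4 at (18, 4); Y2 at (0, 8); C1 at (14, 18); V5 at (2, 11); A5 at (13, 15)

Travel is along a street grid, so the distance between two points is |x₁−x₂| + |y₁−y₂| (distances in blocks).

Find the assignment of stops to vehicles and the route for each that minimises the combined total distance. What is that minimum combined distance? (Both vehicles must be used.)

Minimum combined distance: 74 blocks.

There are 2^4 − 1 = 15 ways to divide the 5 stops into two non-empty groups. For each, the best each vehicle can do is its own shortest tour through its group:
  {U4} + {Y2, C1, V5, A5}: 14 + 60 = 74
  {Y2} + {U4, C1, V5, A5}: 38 + 64 = 102
  {U4, Y2} + {C1, V5, A5}: 48 + 56 = 104
  {C1} + {U4, Y2, V5, A5}: 34 + 62 = 96
  {U4, C1} + {Y2, V5, A5}: 42 + 52 = 94
  {Y2, C1} + {U4, V5, A5}: 60 + 58 = 118
  … (15 splits in total)
Best: vehicle 1 DC → U4 → DC = 14; vehicle 2 DC → Y2 → V5 → C1 → A5 → DC = 60; combined 74.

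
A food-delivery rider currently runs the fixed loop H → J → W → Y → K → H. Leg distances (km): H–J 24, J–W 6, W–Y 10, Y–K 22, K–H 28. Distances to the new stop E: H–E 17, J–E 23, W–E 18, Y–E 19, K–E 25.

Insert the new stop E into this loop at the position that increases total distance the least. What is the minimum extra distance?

Insertion cost between consecutive stops i–j is d(i,E) + d(E,j) − d(i,j):
  between H and J: 17 + 23 − 24 = 16
  between J and W: 23 + 18 − 6 = 35
  between W and Y: 18 + 19 − 10 = 27
  between Y and K: 19 + 25 − 22 = 22
  between K and H: 25 + 17 − 28 = 14
Cheapest insertion is between K and H, adding 14.
New total = 90 + 14 = 104.

Adding 14 km by placing E on the K–H leg.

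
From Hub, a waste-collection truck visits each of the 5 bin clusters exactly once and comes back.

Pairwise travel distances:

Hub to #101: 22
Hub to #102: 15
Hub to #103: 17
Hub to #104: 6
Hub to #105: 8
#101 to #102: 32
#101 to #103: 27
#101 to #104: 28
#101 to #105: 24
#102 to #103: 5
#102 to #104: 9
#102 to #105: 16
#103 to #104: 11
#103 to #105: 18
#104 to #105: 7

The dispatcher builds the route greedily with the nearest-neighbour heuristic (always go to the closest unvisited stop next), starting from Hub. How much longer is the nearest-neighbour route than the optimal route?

The nearest-neighbour route is 5 longer than optimal.

Hub: #104=6, #105=8, #102=15, #103=17, #101=22 ⇒ #104
#104: #105=7, #102=9, #103=11, #101=28 ⇒ #105
#105: #102=16, #103=18, #101=24 ⇒ #102
#102: #103=5, #101=32 ⇒ #103
#103: #101=27 ⇒ #101
NN route Hub → #104 → #105 → #102 → #103 → #101 → Hub costs 83.
Optimal: Hub → #101 → #103 → #102 → #104 → #105 → Hub costs 78 (by enumerating all 60 distinct tours).
Excess = 83 − 78 = 5.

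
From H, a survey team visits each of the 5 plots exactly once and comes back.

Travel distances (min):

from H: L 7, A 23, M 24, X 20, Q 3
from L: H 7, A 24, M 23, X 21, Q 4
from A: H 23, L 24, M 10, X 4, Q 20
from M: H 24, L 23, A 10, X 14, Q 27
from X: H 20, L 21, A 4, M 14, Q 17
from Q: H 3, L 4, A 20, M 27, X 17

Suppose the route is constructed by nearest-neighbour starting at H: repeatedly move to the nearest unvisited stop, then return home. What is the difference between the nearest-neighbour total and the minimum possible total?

From H: Q=3, L=7, X=20, A=23, M=24 → choose Q (3).
From Q: L=4, X=17, A=20, M=27 → choose L (4).
From L: X=21, M=23, A=24 → choose X (21).
From X: A=4, M=14 → choose A (4).
From A: M=10 → choose M (10).
NN route H → Q → L → X → A → M → H costs 66.
Optimal: H → L → M → A → X → Q → H costs 64 (by enumerating all 60 distinct tours).
Excess = 66 − 64 = 2.

2 min longer than the optimal tour.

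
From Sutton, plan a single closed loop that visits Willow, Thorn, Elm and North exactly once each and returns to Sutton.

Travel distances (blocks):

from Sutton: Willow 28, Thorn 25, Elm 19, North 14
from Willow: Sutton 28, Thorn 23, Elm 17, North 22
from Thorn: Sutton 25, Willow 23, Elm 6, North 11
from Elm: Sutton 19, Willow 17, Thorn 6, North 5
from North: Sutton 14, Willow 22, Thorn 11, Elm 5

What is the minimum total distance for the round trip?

With 4 stops there are 4!/2 = 12 distinct round trips (a route and its reverse cost the same).
Sutton→Willow→Thorn→Elm→North→Sutton: 28+23+6+5+14 = 76
Sutton→Willow→Thorn→North→Elm→Sutton: 28+23+11+5+19 = 86
Sutton→Willow→Elm→Thorn→North→Sutton: 28+17+6+11+14 = 76
Sutton→Willow→Elm→North→Thorn→Sutton: 28+17+5+11+25 = 86
Sutton→Willow→North→Thorn→Elm→Sutton: 28+22+11+6+19 = 86
Sutton→Willow→North→Elm→Thorn→Sutton: 28+22+5+6+25 = 86
Sutton→Thorn→Willow→Elm→North→Sutton: 25+23+17+5+14 = 84
Sutton→Thorn→Willow→North→Elm→Sutton: 25+23+22+5+19 = 94
Sutton→Thorn→Elm→Willow→North→Sutton: 25+6+17+22+14 = 84
Sutton→Thorn→North→Willow→Elm→Sutton: 25+11+22+17+19 = 94
Sutton→Elm→Willow→Thorn→North→Sutton: 19+17+23+11+14 = 84
Sutton→Elm→Thorn→Willow→North→Sutton: 19+6+23+22+14 = 84
The minimum is 76.
One optimal route: Sutton → Willow → Thorn → Elm → North → Sutton (or its reverse).

76 blocks — the shortest possible round trip.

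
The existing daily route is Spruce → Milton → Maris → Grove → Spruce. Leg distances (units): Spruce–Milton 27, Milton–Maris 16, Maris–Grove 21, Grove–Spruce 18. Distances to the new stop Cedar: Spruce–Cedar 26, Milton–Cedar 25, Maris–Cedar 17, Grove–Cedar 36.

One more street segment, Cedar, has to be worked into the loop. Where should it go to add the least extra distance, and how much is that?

Insertion cost between consecutive stops i–j is d(i,Cedar) + d(Cedar,j) − d(i,j):
  between Spruce and Milton: 26 + 25 − 27 = 24
  between Milton and Maris: 25 + 17 − 16 = 26
  between Maris and Grove: 17 + 36 − 21 = 32
  between Grove and Spruce: 36 + 26 − 18 = 44
Cheapest insertion is between Spruce and Milton, adding 24.
New total = 82 + 24 = 106.

Minimum extra distance: 24, inserting Cedar between Spruce and Milton.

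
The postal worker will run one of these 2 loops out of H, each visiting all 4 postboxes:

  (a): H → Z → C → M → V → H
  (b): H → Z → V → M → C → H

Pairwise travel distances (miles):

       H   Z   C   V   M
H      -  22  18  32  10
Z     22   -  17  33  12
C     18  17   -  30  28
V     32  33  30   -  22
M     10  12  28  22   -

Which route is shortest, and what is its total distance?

(a): 22 + 17 + 28 + 22 + 32 = 121
(b): 22 + 33 + 22 + 28 + 18 = 123

121 miles — (a) is the shortest.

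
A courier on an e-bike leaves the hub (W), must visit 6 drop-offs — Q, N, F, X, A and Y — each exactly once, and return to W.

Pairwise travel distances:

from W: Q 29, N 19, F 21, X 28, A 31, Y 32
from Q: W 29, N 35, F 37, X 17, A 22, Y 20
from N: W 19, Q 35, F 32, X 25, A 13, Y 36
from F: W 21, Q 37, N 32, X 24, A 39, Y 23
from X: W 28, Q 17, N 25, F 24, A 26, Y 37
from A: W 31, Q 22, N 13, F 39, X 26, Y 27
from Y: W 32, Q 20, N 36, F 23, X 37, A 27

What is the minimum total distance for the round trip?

There are 360 distinct closed tours to check (reversals are equivalent).
W-Q-N-F-X-A-Y-W: 29+35+32+24+26+27+32 = 205
W-Q-N-F-X-Y-A-W: 29+35+32+24+37+27+31 = 215
W-Q-N-F-A-X-Y-W: 29+35+32+39+26+37+32 = 230
W-Q-N-F-A-Y-X-W: 29+35+32+39+27+37+28 = 227
W-Q-N-F-Y-X-A-W: 29+35+32+23+37+26+31 = 213
W-Q-N-F-Y-A-X-W: 29+35+32+23+27+26+28 = 200
W-Q-N-X-F-A-Y-W: 29+35+25+24+39+27+32 = 211
W-Q-N-X-F-Y-A-W: 29+35+25+24+23+27+31 = 194
… (352 more)
W-N-A-X-Q-Y-F-W: 19+13+26+17+20+23+21 = 139  ← best
The minimum is 139.
One optimal route: W → N → A → X → Q → Y → F → W (or its reverse).

Minimum total distance: 139.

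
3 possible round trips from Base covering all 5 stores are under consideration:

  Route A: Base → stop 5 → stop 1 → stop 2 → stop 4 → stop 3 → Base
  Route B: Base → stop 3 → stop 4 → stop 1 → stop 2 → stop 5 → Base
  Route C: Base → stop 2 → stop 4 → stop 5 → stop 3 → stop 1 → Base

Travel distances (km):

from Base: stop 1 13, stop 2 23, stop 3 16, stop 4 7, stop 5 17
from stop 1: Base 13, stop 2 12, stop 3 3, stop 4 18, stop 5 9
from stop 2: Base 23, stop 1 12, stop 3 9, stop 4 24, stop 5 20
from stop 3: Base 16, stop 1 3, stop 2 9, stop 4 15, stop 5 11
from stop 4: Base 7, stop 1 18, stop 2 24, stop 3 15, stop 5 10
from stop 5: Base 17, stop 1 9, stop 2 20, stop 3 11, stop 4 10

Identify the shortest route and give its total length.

84 km — Route C is the shortest.

Route A: 17 + 9 + 12 + 24 + 15 + 16 = 93
Route B: 16 + 15 + 18 + 12 + 20 + 17 = 98
Route C: 23 + 24 + 10 + 11 + 3 + 13 = 84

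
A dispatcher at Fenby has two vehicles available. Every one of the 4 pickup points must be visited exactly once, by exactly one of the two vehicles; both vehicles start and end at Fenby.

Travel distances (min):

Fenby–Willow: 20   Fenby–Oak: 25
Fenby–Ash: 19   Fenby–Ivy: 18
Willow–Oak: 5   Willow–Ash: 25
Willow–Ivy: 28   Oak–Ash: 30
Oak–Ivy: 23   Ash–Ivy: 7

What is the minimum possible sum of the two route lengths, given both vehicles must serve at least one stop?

Try each way of splitting the stops between the two vehicles (each non-empty) and, for each split, find the best tour for each vehicle:
  {Willow} + {Oak, Ash, Ivy}: 40 + 74 = 114
  {Oak} + {Willow, Ash, Ivy}: 50 + 70 = 120
  {Willow, Oak} + {Ash, Ivy}: 50 + 44 = 94
  {Ash} + {Willow, Oak, Ivy}: 38 + 66 = 104
  {Willow, Ash} + {Oak, Ivy}: 64 + 66 = 130
  {Oak, Ash} + {Willow, Ivy}: 74 + 66 = 140
  … (7 splits in total)
Best: vehicle 1 Fenby → Willow → Oak → Fenby = 50; vehicle 2 Fenby → Ash → Ivy → Fenby = 44; combined 94.

Minimum combined distance: 94 min.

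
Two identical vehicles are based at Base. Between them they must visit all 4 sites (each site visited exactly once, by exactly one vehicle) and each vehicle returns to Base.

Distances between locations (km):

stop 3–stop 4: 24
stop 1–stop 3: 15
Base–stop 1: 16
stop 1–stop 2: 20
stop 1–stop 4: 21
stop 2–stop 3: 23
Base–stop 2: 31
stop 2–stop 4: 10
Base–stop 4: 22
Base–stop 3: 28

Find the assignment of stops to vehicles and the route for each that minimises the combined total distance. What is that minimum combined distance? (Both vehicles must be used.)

Try each way of splitting the stops between the two vehicles (each non-empty) and, for each split, find the best tour for each vehicle:
  {stop 1} + {stop 2, stop 3, stop 4}: 32 + 83 = 115
  {stop 2} + {stop 1, stop 3, stop 4}: 62 + 77 = 139
  {stop 1, stop 2} + {stop 3, stop 4}: 67 + 74 = 141
  {stop 3} + {stop 1, stop 2, stop 4}: 56 + 68 = 124
  {stop 1, stop 3} + {stop 2, stop 4}: 59 + 63 = 122
  {stop 2, stop 3} + {stop 1, stop 4}: 82 + 59 = 141
  … (7 splits in total)
Best: vehicle 1 Base → stop 1 → Base = 32; vehicle 2 Base → stop 3 → stop 2 → stop 4 → Base = 83; combined 115.

115 km — the smallest possible combined total.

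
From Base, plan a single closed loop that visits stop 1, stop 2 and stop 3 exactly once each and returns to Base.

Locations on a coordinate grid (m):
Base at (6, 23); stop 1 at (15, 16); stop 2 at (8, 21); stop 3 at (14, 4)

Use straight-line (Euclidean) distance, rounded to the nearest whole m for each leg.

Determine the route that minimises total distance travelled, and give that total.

44 m — the shortest possible round trip.

With 3 stops there are 3!/2 = 3 distinct round trips (a route and its reverse cost the same).
Base→stop 1→stop 2→stop 3→Base: 11+9+18+21 = 59
Base→stop 1→stop 3→stop 2→Base: 11+12+18+3 = 44
Base→stop 2→stop 1→stop 3→Base: 3+9+12+21 = 45
The minimum is 44.
One optimal route: Base → stop 1 → stop 3 → stop 2 → Base (or its reverse).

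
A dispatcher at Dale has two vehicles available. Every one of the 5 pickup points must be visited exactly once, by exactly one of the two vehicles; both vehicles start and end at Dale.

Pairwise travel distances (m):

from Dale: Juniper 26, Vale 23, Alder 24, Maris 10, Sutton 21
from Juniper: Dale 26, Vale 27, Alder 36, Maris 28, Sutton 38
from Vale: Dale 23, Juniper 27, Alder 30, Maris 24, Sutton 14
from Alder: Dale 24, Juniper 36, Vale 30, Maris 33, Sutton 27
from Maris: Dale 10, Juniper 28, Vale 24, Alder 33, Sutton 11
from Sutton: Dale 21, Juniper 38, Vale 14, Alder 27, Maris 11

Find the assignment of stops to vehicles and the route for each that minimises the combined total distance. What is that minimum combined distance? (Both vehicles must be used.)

There are 2^4 − 1 = 15 ways to divide the 5 stops into two non-empty groups. For each, the best each vehicle can do is its own shortest tour through its group:
  {Juniper} + {Vale, Alder, Maris, Sutton}: 52 + 89 = 141
  {Vale} + {Juniper, Alder, Maris, Sutton}: 46 + 110 = 156
  {Juniper, Vale} + {Alder, Maris, Sutton}: 76 + 72 = 148
  {Alder} + {Juniper, Vale, Maris, Sutton}: 48 + 88 = 136
  {Juniper, Alder} + {Vale, Maris, Sutton}: 86 + 58 = 144
  {Vale, Alder} + {Juniper, Maris, Sutton}: 77 + 85 = 162
  … (15 splits in total)
Best: vehicle 1 Dale → Alder → Dale = 48; vehicle 2 Dale → Juniper → Vale → Sutton → Maris → Dale = 88; combined 136.

Minimum combined distance: 136 m.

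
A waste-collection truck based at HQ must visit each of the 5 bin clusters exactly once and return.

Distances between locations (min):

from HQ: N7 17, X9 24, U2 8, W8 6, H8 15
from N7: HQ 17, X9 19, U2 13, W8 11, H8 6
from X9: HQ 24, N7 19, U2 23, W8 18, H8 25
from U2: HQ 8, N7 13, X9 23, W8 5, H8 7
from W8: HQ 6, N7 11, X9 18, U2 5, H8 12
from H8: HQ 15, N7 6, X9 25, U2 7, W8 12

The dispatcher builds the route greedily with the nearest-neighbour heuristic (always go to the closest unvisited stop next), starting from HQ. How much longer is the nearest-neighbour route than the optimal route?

From HQ: W8=6, U2=8, H8=15, N7=17, X9=24 → choose W8 (6).
From W8: U2=5, N7=11, H8=12, X9=18 → choose U2 (5).
From U2: H8=7, N7=13, X9=23 → choose H8 (7).
From H8: N7=6, X9=25 → choose N7 (6).
From N7: X9=19 → choose X9 (19).
NN route HQ → W8 → U2 → H8 → N7 → X9 → HQ costs 67.
Optimal: HQ → U2 → H8 → N7 → X9 → W8 → HQ costs 64 (by enumerating all 60 distinct tours).
Excess = 67 − 64 = 3.

The nearest-neighbour route is 3 min longer than optimal.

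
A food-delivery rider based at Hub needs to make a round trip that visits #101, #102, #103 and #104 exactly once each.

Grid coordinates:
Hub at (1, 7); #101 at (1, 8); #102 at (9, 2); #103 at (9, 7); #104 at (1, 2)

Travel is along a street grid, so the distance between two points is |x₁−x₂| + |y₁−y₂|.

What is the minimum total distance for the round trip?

28 — the shortest possible round trip.

Hub - #101 - #102 - #103 - #104 - Hub: 1+14+5+13+5 = 38
Hub - #101 - #102 - #104 - #103 - Hub: 1+14+8+13+8 = 44
Hub - #101 - #103 - #102 - #104 - Hub: 1+9+5+8+5 = 28
Hub - #101 - #103 - #104 - #102 - Hub: 1+9+13+8+13 = 44
Hub - #101 - #104 - #102 - #103 - Hub: 1+6+8+5+8 = 28
Hub - #101 - #104 - #103 - #102 - Hub: 1+6+13+5+13 = 38
Hub - #102 - #101 - #103 - #104 - Hub: 13+14+9+13+5 = 54
Hub - #102 - #101 - #104 - #103 - Hub: 13+14+6+13+8 = 54
Hub - #102 - #103 - #101 - #104 - Hub: 13+5+9+6+5 = 38
Hub - #102 - #104 - #101 - #103 - Hub: 13+8+6+9+8 = 44
Hub - #103 - #101 - #102 - #104 - Hub: 8+9+14+8+5 = 44
Hub - #103 - #102 - #101 - #104 - Hub: 8+5+14+6+5 = 38
The minimum is 28.
One optimal route: Hub → #101 → #103 → #102 → #104 → Hub (or its reverse).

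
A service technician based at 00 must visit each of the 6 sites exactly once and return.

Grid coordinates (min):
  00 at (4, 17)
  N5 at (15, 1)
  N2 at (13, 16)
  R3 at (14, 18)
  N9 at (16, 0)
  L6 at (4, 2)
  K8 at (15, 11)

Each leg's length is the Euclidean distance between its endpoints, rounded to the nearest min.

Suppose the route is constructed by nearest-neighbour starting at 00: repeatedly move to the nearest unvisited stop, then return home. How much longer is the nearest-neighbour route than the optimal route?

From 00: N2=9, R3=10, K8=13, L6=15, N5=19, N9=21 → choose N2 (9).
From N2: R3=2, K8=5, N5=15, N9=16, L6=17 → choose R3 (2).
From R3: K8=7, N5=17, N9=18, L6=19 → choose K8 (7).
From K8: N5=10, N9=11, L6=14 → choose N5 (10).
From N5: N9=1, L6=11 → choose N9 (1).
From N9: L6=12 → choose L6 (12).
NN route 00 → N2 → R3 → K8 → N5 → N9 → L6 → 00 costs 56.
Optimal: 00 → R3 → N2 → K8 → N5 → N9 → L6 → 00 costs 55 (by enumerating all 360 distinct tours).
Excess = 56 − 55 = 1.

The nearest-neighbour route is 1 min longer than optimal.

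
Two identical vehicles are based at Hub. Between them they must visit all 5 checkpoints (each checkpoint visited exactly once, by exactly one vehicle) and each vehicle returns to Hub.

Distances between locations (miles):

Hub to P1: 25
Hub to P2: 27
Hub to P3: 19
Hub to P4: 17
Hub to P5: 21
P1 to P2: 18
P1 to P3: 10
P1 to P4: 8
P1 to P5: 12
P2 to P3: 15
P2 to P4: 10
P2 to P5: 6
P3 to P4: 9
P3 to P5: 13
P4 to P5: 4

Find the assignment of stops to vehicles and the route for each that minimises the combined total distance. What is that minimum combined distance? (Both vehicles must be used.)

Try each way of splitting the stops between the two vehicles (each non-empty) and, for each split, find the best tour for each vehicle:
  {P1} + {P2, P3, P4, P5}: 50 + 61 = 111
  {P2} + {P1, P3, P4, P5}: 54 + 62 = 116
  {P1, P2} + {P3, P4, P5}: 70 + 53 = 123
  {P3} + {P1, P2, P4, P5}: 38 + 70 = 108
  {P1, P3} + {P2, P4, P5}: 54 + 54 = 108
  {P2, P3} + {P1, P4, P5}: 61 + 58 = 119
  … (15 splits in total)
Best: vehicle 1 Hub → P3 → Hub = 38; vehicle 2 Hub → P1 → P2 → P5 → P4 → Hub = 70; combined 108.

Minimum combined distance: 108 miles.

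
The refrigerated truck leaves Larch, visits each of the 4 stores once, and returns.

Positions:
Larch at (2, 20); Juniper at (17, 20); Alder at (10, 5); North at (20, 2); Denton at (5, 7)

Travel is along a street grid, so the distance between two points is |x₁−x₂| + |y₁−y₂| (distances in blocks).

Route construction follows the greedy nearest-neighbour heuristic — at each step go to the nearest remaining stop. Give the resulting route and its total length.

72 blocks along Larch → Juniper → North → Alder → Denton → Larch.

From Larch: distances to unvisited — Juniper=15, Denton=16, Alder=23, North=36. Nearest is Juniper (15).
From Juniper: distances to unvisited — North=21, Alder=22, Denton=25. Nearest is North (21).
From North: distances to unvisited — Alder=13, Denton=20. Nearest is Alder (13).
From Alder: distances to unvisited — Denton=7. Nearest is Denton (7).
Return Denton→Larch: 16.
Total = 15 + 21 + 13 + 7 + 16 = 72.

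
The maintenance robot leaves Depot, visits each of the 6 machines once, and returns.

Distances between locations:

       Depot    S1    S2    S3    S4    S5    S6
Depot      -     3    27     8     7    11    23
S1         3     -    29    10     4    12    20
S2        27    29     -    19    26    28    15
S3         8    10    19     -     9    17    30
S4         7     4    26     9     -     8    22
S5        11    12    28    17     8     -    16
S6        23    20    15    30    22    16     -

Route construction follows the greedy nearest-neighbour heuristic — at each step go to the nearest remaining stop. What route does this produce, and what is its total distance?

Total distance 73 via the nearest-neighbour route Depot → S1 → S4 → S5 → S6 → S2 → S3 → Depot.

From Depot: distances to unvisited — S1=3, S4=7, S3=8, S5=11, S6=23, S2=27. Nearest is S1 (3).
From S1: distances to unvisited — S4=4, S3=10, S5=12, S6=20, S2=29. Nearest is S4 (4).
From S4: distances to unvisited — S5=8, S3=9, S6=22, S2=26. Nearest is S5 (8).
From S5: distances to unvisited — S6=16, S3=17, S2=28. Nearest is S6 (16).
From S6: distances to unvisited — S2=15, S3=30. Nearest is S2 (15).
From S2: distances to unvisited — S3=19. Nearest is S3 (19).
Return S3→Depot: 8.
Total = 3 + 4 + 8 + 16 + 15 + 19 + 8 = 73.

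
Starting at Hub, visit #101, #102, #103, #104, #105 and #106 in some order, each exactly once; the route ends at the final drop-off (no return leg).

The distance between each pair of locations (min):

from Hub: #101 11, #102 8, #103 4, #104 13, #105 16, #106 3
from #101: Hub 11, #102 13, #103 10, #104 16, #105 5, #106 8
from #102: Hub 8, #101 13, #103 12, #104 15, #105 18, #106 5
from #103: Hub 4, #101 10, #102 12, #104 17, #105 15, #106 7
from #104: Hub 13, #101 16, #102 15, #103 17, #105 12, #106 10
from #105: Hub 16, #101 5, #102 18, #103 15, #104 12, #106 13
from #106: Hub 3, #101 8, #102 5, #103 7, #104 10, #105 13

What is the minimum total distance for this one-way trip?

There are 6! = 720 possible orderings.
Hub → #101 → #102 → #103 → #104 → #105 → #106: 11+13+12+17+12+13 = 78
Hub → #101 → #102 → #103 → #104 → #106 → #105: 11+13+12+17+10+13 = 76
Hub → #101 → #102 → #103 → #105 → #104 → #106: 11+13+12+15+12+10 = 73
Hub → #101 → #102 → #103 → #105 → #106 → #104: 11+13+12+15+13+10 = 74
Hub → #101 → #102 → #103 → #106 → #104 → #105: 11+13+12+7+10+12 = 65
Hub → #101 → #102 → #103 → #106 → #105 → #104: 11+13+12+7+13+12 = 68
Hub → #101 → #102 → #104 → #103 → #105 → #106: 11+13+15+17+15+13 = 84
Hub → #101 → #102 → #104 → #103 → #106 → #105: 11+13+15+17+7+13 = 76
… (712 more)
Hub → #103 → #101 → #105 → #104 → #106 → #102: 4+10+5+12+10+5 = 46  ← best
The minimum is 46.
One shortest path: Hub → #103 → #101 → #105 → #104 → #106 → #102.

Shortest open route: 46 min.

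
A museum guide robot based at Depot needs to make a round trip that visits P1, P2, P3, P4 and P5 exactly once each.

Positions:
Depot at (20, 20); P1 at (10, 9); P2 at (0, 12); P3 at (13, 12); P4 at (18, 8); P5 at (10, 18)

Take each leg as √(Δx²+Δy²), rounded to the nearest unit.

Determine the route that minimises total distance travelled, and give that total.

With 5 stops there are 5!/2 = 60 distinct round trips (a route and its reverse cost the same).
Depot → P1 → P2 → P3 → P4 → P5 → Depot: 15+10+13+6+13+10 = 67
Depot → P1 → P2 → P3 → P5 → P4 → Depot: 15+10+13+7+13+12 = 70
Depot → P1 → P2 → P4 → P3 → P5 → Depot: 15+10+18+6+7+10 = 66
Depot → P1 → P2 → P4 → P5 → P3 → Depot: 15+10+18+13+7+11 = 74
Depot → P1 → P2 → P5 → P3 → P4 → Depot: 15+10+12+7+6+12 = 62
Depot → P1 → P2 → P5 → P4 → P3 → Depot: 15+10+12+13+6+11 = 67
Depot → P1 → P3 → P2 → P4 → P5 → Depot: 15+4+13+18+13+10 = 73
Depot → P1 → P3 → P2 → P5 → P4 → Depot: 15+4+13+12+13+12 = 69
Depot → P1 → P3 → P4 → P2 → P5 → Depot: 15+4+6+18+12+10 = 65
Depot → P1 → P3 → P4 → P5 → P2 → Depot: 15+4+6+13+12+22 = 72
Depot → P1 → P3 → P5 → P2 → P4 → Depot: 15+4+7+12+18+12 = 68
Depot → P1 → P3 → P5 → P4 → P2 → Depot: 15+4+7+13+18+22 = 79
Depot → P1 → P4 → P2 → P3 → P5 → Depot: 15+8+18+13+7+10 = 71
Depot → P1 → P4 → P2 → P5 → P3 → Depot: 15+8+18+12+7+11 = 71
… (46 more)
Depot → P4 → P3 → P1 → P2 → P5 → Depot: 12+6+4+10+12+10 = 54  ← best
The minimum is 54.
One optimal route: Depot → P4 → P3 → P1 → P2 → P5 → Depot (or its reverse).

Shortest round trip = 54.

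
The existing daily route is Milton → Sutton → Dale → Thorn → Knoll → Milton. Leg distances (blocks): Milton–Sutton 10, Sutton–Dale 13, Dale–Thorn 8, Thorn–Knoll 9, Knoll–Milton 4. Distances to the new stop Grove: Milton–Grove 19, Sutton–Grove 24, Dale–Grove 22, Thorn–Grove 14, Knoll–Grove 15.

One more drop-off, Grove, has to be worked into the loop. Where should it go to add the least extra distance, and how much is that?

Insertion cost between consecutive stops i–j is d(i,Grove) + d(Grove,j) − d(i,j):
  between Milton and Sutton: 19 + 24 − 10 = 33
  between Sutton and Dale: 24 + 22 − 13 = 33
  between Dale and Thorn: 22 + 14 − 8 = 28
  between Thorn and Knoll: 14 + 15 − 9 = 20
  between Knoll and Milton: 15 + 19 − 4 = 30
Cheapest insertion is between Thorn and Knoll, adding 20.
New total = 44 + 20 = 64.

Adding 20 blocks by placing Grove on the Thorn–Knoll leg.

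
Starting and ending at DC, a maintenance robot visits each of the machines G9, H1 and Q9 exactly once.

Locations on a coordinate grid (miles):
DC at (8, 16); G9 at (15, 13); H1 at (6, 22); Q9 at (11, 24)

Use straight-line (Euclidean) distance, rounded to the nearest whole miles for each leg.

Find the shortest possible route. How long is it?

31 miles — the shortest possible round trip.

There are 3 distinct closed tours to check (reversals are equivalent).
DC - G9 - H1 - Q9 - DC: 8+13+5+9 = 35
DC - G9 - Q9 - H1 - DC: 8+12+5+6 = 31
DC - H1 - G9 - Q9 - DC: 6+13+12+9 = 40
The minimum is 31.
One optimal route: DC → G9 → Q9 → H1 → DC (or its reverse).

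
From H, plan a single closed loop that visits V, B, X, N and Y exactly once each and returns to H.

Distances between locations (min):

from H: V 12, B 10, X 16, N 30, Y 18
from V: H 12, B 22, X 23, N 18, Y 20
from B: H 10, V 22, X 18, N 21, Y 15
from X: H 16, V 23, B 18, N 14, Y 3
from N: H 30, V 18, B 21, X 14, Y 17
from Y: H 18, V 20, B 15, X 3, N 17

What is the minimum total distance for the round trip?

H→V→B→X→N→Y→H: 12+22+18+14+17+18 = 101
H→V→B→X→Y→N→H: 12+22+18+3+17+30 = 102
H→V→B→N→X→Y→H: 12+22+21+14+3+18 = 90
H→V→B→N→Y→X→H: 12+22+21+17+3+16 = 91
H→V→B→Y→X→N→H: 12+22+15+3+14+30 = 96
H→V→B→Y→N→X→H: 12+22+15+17+14+16 = 96
H→V→X→B→N→Y→H: 12+23+18+21+17+18 = 109
H→V→X→B→Y→N→H: 12+23+18+15+17+30 = 115
H→V→X→N→B→Y→H: 12+23+14+21+15+18 = 103
H→V→X→N→Y→B→H: 12+23+14+17+15+10 = 91
H→V→X→Y→B→N→H: 12+23+3+15+21+30 = 104
H→V→X→Y→N→B→H: 12+23+3+17+21+10 = 86
H→V→N→B→X→Y→H: 12+18+21+18+3+18 = 90
H→V→N→B→Y→X→H: 12+18+21+15+3+16 = 85
… (46 more)
H→V→N→X→Y→B→H: 12+18+14+3+15+10 = 72  ← best
The minimum is 72.
One optimal route: H → V → N → X → Y → B → H (or its reverse).

Shortest round trip = 72 min.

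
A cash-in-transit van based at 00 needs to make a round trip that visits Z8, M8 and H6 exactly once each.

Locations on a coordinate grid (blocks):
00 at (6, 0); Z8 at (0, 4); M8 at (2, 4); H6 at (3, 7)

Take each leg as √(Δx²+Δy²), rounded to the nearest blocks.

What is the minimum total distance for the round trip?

There are 3 distinct closed tours to check (reversals are equivalent).
00-Z8-M8-H6-00: 7+2+3+8 = 20
00-Z8-H6-M8-00: 7+4+3+6 = 20
00-M8-Z8-H6-00: 6+2+4+8 = 20
The minimum is 20.
One optimal route: 00 → Z8 → M8 → H6 → 00 (or its reverse).

20 blocks — the shortest possible round trip.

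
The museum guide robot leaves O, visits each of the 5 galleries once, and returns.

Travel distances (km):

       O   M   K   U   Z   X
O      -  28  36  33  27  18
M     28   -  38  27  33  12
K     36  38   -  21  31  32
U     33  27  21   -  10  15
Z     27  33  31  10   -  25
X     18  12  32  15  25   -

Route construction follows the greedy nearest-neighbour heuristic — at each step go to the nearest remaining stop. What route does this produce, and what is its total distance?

From O: distances to unvisited — X=18, Z=27, M=28, U=33, K=36. Nearest is X (18).
From X: distances to unvisited — M=12, U=15, Z=25, K=32. Nearest is M (12).
From M: distances to unvisited — U=27, Z=33, K=38. Nearest is U (27).
From U: distances to unvisited — Z=10, K=21. Nearest is Z (10).
From Z: distances to unvisited — K=31. Nearest is K (31).
Return K→O: 36.
Total = 18 + 12 + 27 + 10 + 31 + 36 = 134.

134 km along O → X → M → U → Z → K → O.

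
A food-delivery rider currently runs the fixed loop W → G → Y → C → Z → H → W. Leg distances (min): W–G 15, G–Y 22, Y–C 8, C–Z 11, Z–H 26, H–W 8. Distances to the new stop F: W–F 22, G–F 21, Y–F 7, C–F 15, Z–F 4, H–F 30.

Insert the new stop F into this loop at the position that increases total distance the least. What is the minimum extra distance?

Insertion cost between consecutive stops i–j is d(i,F) + d(F,j) − d(i,j):
  between W and G: 22 + 21 − 15 = 28
  between G and Y: 21 + 7 − 22 = 6
  between Y and C: 7 + 15 − 8 = 14
  between C and Z: 15 + 4 − 11 = 8
  between Z and H: 4 + 30 − 26 = 8
  between H and W: 30 + 22 − 8 = 44
Cheapest insertion is between G and Y, adding 6.
New total = 90 + 6 = 96.

+6 min — insert F between G and Y.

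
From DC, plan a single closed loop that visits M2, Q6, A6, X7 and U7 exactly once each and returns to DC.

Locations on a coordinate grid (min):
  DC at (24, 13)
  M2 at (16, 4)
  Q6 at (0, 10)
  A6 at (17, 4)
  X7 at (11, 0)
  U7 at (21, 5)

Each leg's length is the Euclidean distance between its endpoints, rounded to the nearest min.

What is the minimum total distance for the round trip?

With 5 stops there are 5!/2 = 60 distinct round trips (a route and its reverse cost the same).
DC→M2→Q6→A6→X7→U7→DC: 12+17+18+7+11+9 = 74
DC→M2→Q6→A6→U7→X7→DC: 12+17+18+4+11+18 = 80
DC→M2→Q6→X7→A6→U7→DC: 12+17+15+7+4+9 = 64
DC→M2→Q6→X7→U7→A6→DC: 12+17+15+11+4+11 = 70
DC→M2→Q6→U7→A6→X7→DC: 12+17+22+4+7+18 = 80
DC→M2→Q6→U7→X7→A6→DC: 12+17+22+11+7+11 = 80
DC→M2→A6→Q6→X7→U7→DC: 12+1+18+15+11+9 = 66
DC→M2→A6→Q6→U7→X7→DC: 12+1+18+22+11+18 = 82
DC→M2→A6→X7→Q6→U7→DC: 12+1+7+15+22+9 = 66
DC→M2→A6→X7→U7→Q6→DC: 12+1+7+11+22+24 = 77
DC→M2→A6→U7→Q6→X7→DC: 12+1+4+22+15+18 = 72
DC→M2→A6→U7→X7→Q6→DC: 12+1+4+11+15+24 = 67
DC→M2→X7→Q6→A6→U7→DC: 12+6+15+18+4+9 = 64
DC→M2→X7→Q6→U7→A6→DC: 12+6+15+22+4+11 = 70
… (46 more)
DC→Q6→X7→M2→A6→U7→DC: 24+15+6+1+4+9 = 59  ← best
The minimum is 59.
One optimal route: DC → Q6 → X7 → M2 → A6 → U7 → DC (or its reverse).

Minimum total distance: 59 min.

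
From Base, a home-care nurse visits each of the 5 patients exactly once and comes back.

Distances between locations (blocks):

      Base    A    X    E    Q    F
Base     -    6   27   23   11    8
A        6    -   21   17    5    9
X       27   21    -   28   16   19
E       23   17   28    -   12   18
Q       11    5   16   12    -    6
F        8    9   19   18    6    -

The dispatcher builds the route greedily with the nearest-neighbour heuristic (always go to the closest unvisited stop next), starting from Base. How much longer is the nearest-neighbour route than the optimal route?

Excess over optimum: 12 blocks.

Base: A=6, F=8, Q=11, E=23, X=27 ⇒ A
A: Q=5, F=9, E=17, X=21 ⇒ Q
Q: F=6, E=12, X=16 ⇒ F
F: E=18, X=19 ⇒ E
E: X=28 ⇒ X
NN route Base → A → Q → F → E → X → Base costs 90.
Optimal: Base → A → E → Q → X → F → Base costs 78 (by enumerating all 60 distinct tours).
Excess = 90 − 78 = 12.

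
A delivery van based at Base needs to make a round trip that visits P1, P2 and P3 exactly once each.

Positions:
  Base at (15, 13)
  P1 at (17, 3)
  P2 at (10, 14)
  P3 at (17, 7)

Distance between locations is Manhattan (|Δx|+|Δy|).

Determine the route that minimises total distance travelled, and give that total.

There are 3 distinct closed tours to check (reversals are equivalent).
Base-P1-P2-P3-Base: 12+18+14+8 = 52
Base-P1-P3-P2-Base: 12+4+14+6 = 36
Base-P2-P1-P3-Base: 6+18+4+8 = 36
The minimum is 36.
One optimal route: Base → P1 → P3 → P2 → Base (or its reverse).

Shortest round trip = 36.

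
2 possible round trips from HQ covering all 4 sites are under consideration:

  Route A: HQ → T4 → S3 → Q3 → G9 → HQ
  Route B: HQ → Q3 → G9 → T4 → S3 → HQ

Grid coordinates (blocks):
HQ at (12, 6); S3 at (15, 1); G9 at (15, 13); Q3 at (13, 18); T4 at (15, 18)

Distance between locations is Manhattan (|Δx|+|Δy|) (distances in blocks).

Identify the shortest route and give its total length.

50 blocks — Route B is the shortest.

Route A: 15 + 17 + 19 + 7 + 10 = 68
Route B: 13 + 7 + 5 + 17 + 8 = 50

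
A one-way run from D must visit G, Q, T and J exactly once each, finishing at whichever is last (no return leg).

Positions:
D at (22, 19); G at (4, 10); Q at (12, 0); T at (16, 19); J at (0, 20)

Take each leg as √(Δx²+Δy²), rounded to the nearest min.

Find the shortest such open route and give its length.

Minimum one-way distance = 46 min.

There are 4! = 24 possible orderings.
D - G - Q - T - J: 20+13+19+16 = 68
D - G - Q - J - T: 20+13+23+16 = 72
D - G - T - Q - J: 20+15+19+23 = 77
D - G - T - J - Q: 20+15+16+23 = 74
D - G - J - Q - T: 20+11+23+19 = 73
D - G - J - T - Q: 20+11+16+19 = 66
D - Q - G - T - J: 21+13+15+16 = 65
D - Q - G - J - T: 21+13+11+16 = 61
D - Q - T - G - J: 21+19+15+11 = 66
D - Q - T - J - G: 21+19+16+11 = 67
D - Q - J - G - T: 21+23+11+15 = 70
D - Q - J - T - G: 21+23+16+15 = 75
D - T - G - Q - J: 6+15+13+23 = 57
D - T - G - J - Q: 6+15+11+23 = 55
… (10 more)
D - T - J - G - Q: 6+16+11+13 = 46  ← best
The minimum is 46.
One shortest path: D → T → J → G → Q.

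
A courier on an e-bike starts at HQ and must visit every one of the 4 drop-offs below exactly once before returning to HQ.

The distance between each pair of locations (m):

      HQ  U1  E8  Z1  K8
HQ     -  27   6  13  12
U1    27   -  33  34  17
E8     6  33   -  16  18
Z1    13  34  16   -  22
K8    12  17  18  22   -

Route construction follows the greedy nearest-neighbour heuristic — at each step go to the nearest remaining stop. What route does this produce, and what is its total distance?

From HQ: distances to unvisited — E8=6, K8=12, Z1=13, U1=27. Nearest is E8 (6).
From E8: distances to unvisited — Z1=16, K8=18, U1=33. Nearest is Z1 (16).
From Z1: distances to unvisited — K8=22, U1=34. Nearest is K8 (22).
From K8: distances to unvisited — U1=17. Nearest is U1 (17).
Return U1→HQ: 27.
Total = 6 + 16 + 22 + 17 + 27 = 88.

Nearest-neighbour total = 88 m; route HQ → E8 → Z1 → K8 → U1 → HQ.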